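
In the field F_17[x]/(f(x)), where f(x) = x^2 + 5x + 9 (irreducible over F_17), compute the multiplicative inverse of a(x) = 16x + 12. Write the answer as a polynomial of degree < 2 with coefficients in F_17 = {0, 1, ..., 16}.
a(x)^(-1) ≡ 2x (mod f(x))

Since f is irreducible over F_17, F_17[x]/(f) is a field and a(x) ≠ 0 has an inverse. Apply the extended Euclidean algorithm to f(x) and a(x) in F_17[x]: f(x) = (16x)·a(x) + (9). The last nonzero remainder is the constant 9 = gcd(f, a) in F_17. Back-substituting through the division chain expresses 9 = s(x)·a(x) + t(x)·f(x) with s(x) ≡ x (mod f), so (x)·a(x) ≡ 9 (mod f). Multiplying by 9^(-1) ≡ 2 in F_17 gives a(x)^(-1) ≡ 2·(x) ≡ 2x (mod f). Check: (16x + 12)·(2x) = 15x^2 + 7x ≡ 1 (mod x^2 + 5x + 9).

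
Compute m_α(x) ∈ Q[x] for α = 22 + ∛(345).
m_α(x) = x^3 - 66x^2 + 1452x - 10993

Set β = α - 22 = ∛(345), so β^3 = 345. Then (α - 22)^3 - 345 = 0, i.e. α is a root of g(x) = (x - 22)^3 - 345 = x^3 - 66x^2 + 1452x - 10993. Since g(x) = h(x - 22) where h(x) = x^3 - 345, and h is irreducible over Q (because 345 is not a perfect cube, so h has no rational root, and a monic cubic with no rational root is irreducible), g is also irreducible (irreducibility is preserved under the substitution x → x - 22). Hence m_α(x) = x^3 - 66x^2 + 1452x - 10993.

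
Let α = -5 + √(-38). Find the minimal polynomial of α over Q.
m_α(x) = x^2 + 10x + 63

From α + 5 = √(-38), squaring gives (α + 5)^2 = -38, i.e. α^2 + 10α + 25 = -38, so α^2 + 10α + 63 = 0. The discriminant of x^2 + 10x + 63 is (10)^2 - 4·(63) = 100 - 252 = -152, and 4·(-38) is not a perfect square in Q since -38 is squarefree and ≠ 1. Hence x^2 + 10x + 63 is irreducible over Q and is the minimal polynomial of α.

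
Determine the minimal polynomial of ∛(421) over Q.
m_α(x) = x^3 - 421

α satisfies α^3 = 421, so x^3 - 421 annihilates α. By the rational root test, a rational root p/q (in lowest terms) of x^3 - 421 would satisfy p^3 = 421 q^3, forcing q = 1 and p^3 = 421; but 421 is not a perfect cube, contradiction. A monic cubic over Q with no rational root is irreducible (any nontrivial factorization would include a linear factor). Hence x^3 - 421 is the minimal polynomial of α, and in particular [Q(α):Q] = 3.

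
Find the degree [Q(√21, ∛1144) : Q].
[Q(√21, ∛1144) : Q] = 6

Let L = Q(√21, ∛1144). Since Q(√21) ⊂ L and [Q(√21):Q] = 2, the tower law gives 2 | [L:Q]. Likewise Q(∛1144) ⊂ L with [Q(∛1144):Q] = 3 (because 1144 is not a perfect cube), so 3 | [L:Q]. As gcd(2,3) = 1, [L:Q] is divisible by 6. Conversely L is generated over Q by √21 and ∛1144, so [L:Q] ≤ 2·3 = 6. Therefore [Q(√21, ∛1144) : Q] = 6.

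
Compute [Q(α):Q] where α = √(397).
[Q(α):Q] = 2

[Q(α):Q] equals the degree of the minimal polynomial of α. Here α^2 = 397 and x^2 - 397 is irreducible (d = 397 is squarefree, ≠ 1, hence not a square), so deg(m_α) = 2. Thus [Q(α):Q] = 2.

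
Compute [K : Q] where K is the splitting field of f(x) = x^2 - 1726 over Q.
[K : Q] = 2

f(x) = x^2 - 1726 factors as (x - √1726)(x + √1726). The splitting field is K = Q(√1726). Since 1726 is squarefree and > 1, it is not a perfect square, so x^2 - 1726 is irreducible over Q and [Q(√1726) : Q] = 2. Hence [K : Q] = 2.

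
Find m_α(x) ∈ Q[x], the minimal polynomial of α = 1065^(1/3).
m_α(x) = x^3 - 1065

α satisfies α^3 = 1065, so x^3 - 1065 annihilates α. By the rational root test, a rational root p/q (in lowest terms) of x^3 - 1065 would satisfy p^3 = 1065 q^3, forcing q = 1 and p^3 = 1065; but 1065 is not a perfect cube, contradiction. A monic cubic over Q with no rational root is irreducible (any nontrivial factorization would include a linear factor). Hence x^3 - 1065 is the minimal polynomial of α, and in particular [Q(α):Q] = 3.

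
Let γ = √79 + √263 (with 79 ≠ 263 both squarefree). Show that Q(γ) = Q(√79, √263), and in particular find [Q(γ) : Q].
[Q(γ) : Q] = 4 (equivalently, Q(γ) = Q(√79, √263))

Obviously Q(γ) ⊆ Q(√79, √263), and [Q(√79, √263):Q] = 4 (since 79, 263 are distinct squarefree integers > 1 with 20777 not a perfect square). To show equality we compute the minimal polynomial of γ. From γ = √79 + √263: γ^2 = 79 + 2√(20777) + 263 = 342 + 2√(20777), so γ^2 - 342 = 2√(20777); squaring, (γ^2 - 342)^2 = 4·20777, i.e. γ^4 - 684γ^2 + 116964 - 83108 = 0, i.e. γ^4 - 684γ^2 + 33856 = 0. So γ is a root of x^4 - 684x^2 + 33856. This polynomial is irreducible over Q: it has no rational root (each ±√79 ± √263 is irrational), and any factorization into two quadratics over Q would force √(20777) ∈ Q (pairing opposite roots) or √79, √263 ∈ Q (other pairings), all impossible. Hence [Q(γ):Q] = 4 = [Q(√79, √263):Q], so Q(γ) = Q(√79, √263).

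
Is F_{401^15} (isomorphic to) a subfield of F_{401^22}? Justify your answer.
No: F_{401^15} is not a subfield of F_{401^22}

F_{p^m} embeds in F_{p^n} iff m | n. Here 15 ∤ 22 (since 22 = 1·15 + 7 with remainder 7 ≠ 0), so F_{401^15} is not a subfield of F_{401^22}. Equivalently: if it were, the tower law would give 15 = [F_{401^15}:F_401] dividing [F_{401^22}:F_401] = 22, contradiction.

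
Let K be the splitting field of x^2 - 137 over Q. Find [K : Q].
[K : Q] = 2

f(x) = x^2 - 137 factors as (x - √137)(x + √137). The splitting field is K = Q(√137). Since 137 is squarefree and > 1, it is not a perfect square, so x^2 - 137 is irreducible over Q and [Q(√137) : Q] = 2. Hence [K : Q] = 2.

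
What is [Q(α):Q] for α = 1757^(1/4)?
[Q(α):Q] = 4

α is a root of x^4 - 1757. By Eisenstein's criterion at the prime p = 7 (which divides the constant term 1757 but p^2 = 49 does not, since 1757 is squarefree), x^4 - 1757 is irreducible over Q. Hence [Q(α):Q] = 4.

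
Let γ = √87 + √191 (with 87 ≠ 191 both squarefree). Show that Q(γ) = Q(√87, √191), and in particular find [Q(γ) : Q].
[Q(γ) : Q] = 4 (equivalently, Q(γ) = Q(√87, √191))

Obviously Q(γ) ⊆ Q(√87, √191), and [Q(√87, √191):Q] = 4 (since 87, 191 are distinct squarefree integers > 1 with 16617 not a perfect square). To show equality we compute the minimal polynomial of γ. From γ = √87 + √191: γ^2 = 87 + 2√(16617) + 191 = 278 + 2√(16617), so γ^2 - 278 = 2√(16617); squaring, (γ^2 - 278)^2 = 4·16617, i.e. γ^4 - 556γ^2 + 77284 - 66468 = 0, i.e. γ^4 - 556γ^2 + 10816 = 0. So γ is a root of x^4 - 556x^2 + 10816. This polynomial is irreducible over Q: it has no rational root (each ±√87 ± √191 is irrational), and any factorization into two quadratics over Q would force √(16617) ∈ Q (pairing opposite roots) or √87, √191 ∈ Q (other pairings), all impossible. Hence [Q(γ):Q] = 4 = [Q(√87, √191):Q], so Q(γ) = Q(√87, √191).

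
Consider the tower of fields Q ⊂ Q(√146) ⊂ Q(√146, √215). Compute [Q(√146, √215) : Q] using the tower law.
[Q(√146, √215) : Q] = 4

[Q(√146):Q] = 2 (min poly x^2 - 146, irreducible since 146 is squarefree > 1). For the top step, suppose √215 ∈ Q(√146), say √215 = c + d√146 with c, d ∈ Q. Squaring: 215 = c^2 + 146d^2 + 2cd√146. Since √146 ∉ Q this forces 2cd = 0. If d = 0 then √215 = c ∈ Q, contradicting 215 squarefree > 1. If c = 0 then 215 = 146d^2, so 146·215 = (146d)^2 is a perfect square in Q — but 146·215 = 31390 is not a perfect square (since 146 and 215 are distinct squarefree integers). Contradiction. Hence √215 ∉ Q(√146), so x^2 - 215 stays irreducible over Q(√146) and [Q(√146, √215) : Q(√146)] = 2. By the tower law, [Q(√146, √215) : Q] = 2 · 2 = 4.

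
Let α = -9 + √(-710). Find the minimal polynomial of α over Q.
m_α(x) = x^2 + 18x + 791

From α + 9 = √(-710), squaring gives (α + 9)^2 = -710, i.e. α^2 + 18α + 81 = -710, so α^2 + 18α + 791 = 0. The discriminant of x^2 + 18x + 791 is (18)^2 - 4·(791) = 324 - 3164 = -2840, and 4·(-710) is not a perfect square in Q since -710 is squarefree and ≠ 1. Hence x^2 + 18x + 791 is irreducible over Q and is the minimal polynomial of α.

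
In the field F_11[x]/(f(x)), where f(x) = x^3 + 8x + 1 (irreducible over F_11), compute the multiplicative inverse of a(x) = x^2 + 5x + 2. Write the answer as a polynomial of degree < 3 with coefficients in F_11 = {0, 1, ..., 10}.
a(x)^(-1) ≡ 8x^2 + 4 (mod f(x))

Since f is irreducible over F_11, F_11[x]/(f) is a field and a(x) ≠ 0 has an inverse. Apply the extended Euclidean algorithm to f(x) and a(x) in F_11[x]: f(x) = (x + 6)·a(x) + (9x);  a(x) = (5x + 3)·(9x) + (2). The last nonzero remainder is the constant 2 = gcd(f, a) in F_11. Back-substituting through the division chain expresses 2 = s(x)·a(x) + t(x)·f(x) with s(x) ≡ 5x^2 + 8 (mod f), so (5x^2 + 8)·a(x) ≡ 2 (mod f). Multiplying by 2^(-1) ≡ 6 in F_11 gives a(x)^(-1) ≡ 6·(5x^2 + 8) ≡ 8x^2 + 4 (mod f). Check: (x^2 + 5x + 2)·(8x^2 + 4) = 8x^4 + 7x^3 + 9x^2 + 9x + 8 ≡ 1 (mod x^3 + 8x + 1).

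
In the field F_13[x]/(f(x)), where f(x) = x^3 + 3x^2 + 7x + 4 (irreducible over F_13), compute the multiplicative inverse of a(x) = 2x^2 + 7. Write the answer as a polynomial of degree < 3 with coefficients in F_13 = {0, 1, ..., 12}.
a(x)^(-1) ≡ 8x^2 + 11x + 2 (mod f(x))

Since f is irreducible over F_13, F_13[x]/(f) is a field and a(x) ≠ 0 has an inverse. Apply the extended Euclidean algorithm to f(x) and a(x) in F_13[x]: f(x) = (7x + 8)·a(x) + (10x);  a(x) = (8x)·(10x) + (7). The last nonzero remainder is the constant 7 = gcd(f, a) in F_13. Back-substituting through the division chain expresses 7 = s(x)·a(x) + t(x)·f(x) with s(x) ≡ 4x^2 + 12x + 1 (mod f), so (4x^2 + 12x + 1)·a(x) ≡ 7 (mod f). Multiplying by 7^(-1) ≡ 2 in F_13 gives a(x)^(-1) ≡ 2·(4x^2 + 12x + 1) ≡ 8x^2 + 11x + 2 (mod f). Check: (2x^2 + 7)·(8x^2 + 11x + 2) = 3x^4 + 9x^3 + 8x^2 + 12x + 1 ≡ 1 (mod x^3 + 3x^2 + 7x + 4).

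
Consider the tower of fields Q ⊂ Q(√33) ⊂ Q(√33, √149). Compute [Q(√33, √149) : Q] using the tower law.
[Q(√33, √149) : Q] = 4

[Q(√33):Q] = 2 (min poly x^2 - 33, irreducible since 33 is squarefree > 1). For the top step, suppose √149 ∈ Q(√33), say √149 = c + d√33 with c, d ∈ Q. Squaring: 149 = c^2 + 33d^2 + 2cd√33. Since √33 ∉ Q this forces 2cd = 0. If d = 0 then √149 = c ∈ Q, contradicting 149 squarefree > 1. If c = 0 then 149 = 33d^2, so 33·149 = (33d)^2 is a perfect square in Q — but 33·149 = 4917 is not a perfect square (since 33 and 149 are distinct squarefree integers). Contradiction. Hence √149 ∉ Q(√33), so x^2 - 149 stays irreducible over Q(√33) and [Q(√33, √149) : Q(√33)] = 2. By the tower law, [Q(√33, √149) : Q] = 2 · 2 = 4.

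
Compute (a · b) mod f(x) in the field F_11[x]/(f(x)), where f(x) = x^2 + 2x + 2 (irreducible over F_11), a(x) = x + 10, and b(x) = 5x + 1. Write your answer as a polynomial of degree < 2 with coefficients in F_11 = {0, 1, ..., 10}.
a · b ≡ 8x (mod f(x))

Multiply in F_11[x]: a(x)·b(x) = (x + 10)·(5x + 1) = 5x^2 + 7x + 10. This has degree ≥ 2, so divide by f(x) over F_11: 5x^2 + 7x + 10 = (5)·(x^2 + 2x + 2) + (8x). Hence a·b ≡ 8x (mod f). (F_11[x]/(f) is a field with 11^2 = 121 elements since f is irreducible of degree 2.)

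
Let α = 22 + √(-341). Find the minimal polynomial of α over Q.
m_α(x) = x^2 - 44x + 825

From α - 22 = √(-341), squaring gives (α - 22)^2 = -341, i.e. α^2 - 44α + 484 = -341, so α^2 - 44α + 825 = 0. The discriminant of x^2 - 44x + 825 is (-44)^2 - 4·(825) = 1936 - 3300 = -1364, and 4·(-341) is not a perfect square in Q since -341 is squarefree and ≠ 1. Hence x^2 - 44x + 825 is irreducible over Q and is the minimal polynomial of α.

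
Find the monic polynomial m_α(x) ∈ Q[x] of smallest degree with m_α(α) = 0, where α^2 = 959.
m_α(x) = x^2 - 959

α satisfies α^2 - 959 = 0, so x^2 - 959 annihilates α. Since d = 959 is squarefree and ≠ 1, it is not a perfect square in Q, so x^2 - 959 has no rational root and is therefore irreducible over Q (a degree-2 polynomial over a field is irreducible iff it has no root). Hence m_α(x) = x^2 - 959.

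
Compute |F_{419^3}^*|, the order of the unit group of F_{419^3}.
|F_{419^3}^*| = 73560058

F_{419^3} has 419^3 = 73560059 elements; its multiplicative group consists of all nonzero elements, so |F_{419^3}^*| = 73560059 - 1 = 73560058. (It is cyclic since any finite subgroup of the multiplicative group of a field is cyclic.)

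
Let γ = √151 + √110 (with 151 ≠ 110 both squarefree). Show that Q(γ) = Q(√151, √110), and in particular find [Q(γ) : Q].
[Q(γ) : Q] = 4 (equivalently, Q(γ) = Q(√151, √110))

Obviously Q(γ) ⊆ Q(√151, √110), and [Q(√151, √110):Q] = 4 (since 151, 110 are distinct squarefree integers > 1 with 16610 not a perfect square). To show equality we compute the minimal polynomial of γ. From γ = √151 + √110: γ^2 = 151 + 2√(16610) + 110 = 261 + 2√(16610), so γ^2 - 261 = 2√(16610); squaring, (γ^2 - 261)^2 = 4·16610, i.e. γ^4 - 522γ^2 + 68121 - 66440 = 0, i.e. γ^4 - 522γ^2 + 1681 = 0. So γ is a root of x^4 - 522x^2 + 1681. This polynomial is irreducible over Q: it has no rational root (each ±√151 ± √110 is irrational), and any factorization into two quadratics over Q would force √(16610) ∈ Q (pairing opposite roots) or √151, √110 ∈ Q (other pairings), all impossible. Hence [Q(γ):Q] = 4 = [Q(√151, √110):Q], so Q(γ) = Q(√151, √110).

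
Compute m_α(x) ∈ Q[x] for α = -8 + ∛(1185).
m_α(x) = x^3 + 24x^2 + 192x - 673

Set β = α + 8 = ∛(1185), so β^3 = 1185. Then (α + 8)^3 - 1185 = 0, i.e. α is a root of g(x) = (x + 8)^3 - 1185 = x^3 + 24x^2 + 192x - 673. Since g(x) = h(x + 8) where h(x) = x^3 - 1185, and h is irreducible over Q (because 1185 is not a perfect cube, so h has no rational root, and a monic cubic with no rational root is irreducible), g is also irreducible (irreducibility is preserved under the substitution x → x + 8). Hence m_α(x) = x^3 + 24x^2 + 192x - 673.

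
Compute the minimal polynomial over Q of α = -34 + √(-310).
m_α(x) = x^2 + 68x + 1466

From α + 34 = √(-310), squaring gives (α + 34)^2 = -310, i.e. α^2 + 68α + 1156 = -310, so α^2 + 68α + 1466 = 0. The discriminant of x^2 + 68x + 1466 is (68)^2 - 4·(1466) = 4624 - 5864 = -1240, and 4·(-310) is not a perfect square in Q since -310 is squarefree and ≠ 1. Hence x^2 + 68x + 1466 is irreducible over Q and is the minimal polynomial of α.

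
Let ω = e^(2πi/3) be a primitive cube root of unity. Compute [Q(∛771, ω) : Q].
[Q(∛771, ω) : Q] = 6

[Q(∛771):Q] = 3 (min poly x^3 - 771, irreducible since 771 is not a perfect cube). [Q(ω):Q] = 2 (min poly x^2 + x + 1). Since Q(∛771) ⊂ R and ω ∉ R, we have ω ∉ Q(∛771), so x^2 + x + 1 remains irreducible over Q(∛771) and [Q(∛771, ω) : Q(∛771)] = 2. By the tower law, [Q(∛771, ω) : Q] = 3 · 2 = 6. (In fact Q(∛771, ω) is the splitting field of x^3 - 771 over Q.)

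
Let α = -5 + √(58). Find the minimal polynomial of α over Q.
m_α(x) = x^2 + 10x - 33

From α + 5 = √(58), squaring gives (α + 5)^2 = 58, i.e. α^2 + 10α + 25 = 58, so α^2 + 10α - 33 = 0. The discriminant of x^2 + 10x - 33 is (10)^2 - 4·(-33) = 100 + 132 = 232, and 4·(58) is not a perfect square in Q since 58 is squarefree and ≠ 1. Hence x^2 + 10x - 33 is irreducible over Q and is the minimal polynomial of α.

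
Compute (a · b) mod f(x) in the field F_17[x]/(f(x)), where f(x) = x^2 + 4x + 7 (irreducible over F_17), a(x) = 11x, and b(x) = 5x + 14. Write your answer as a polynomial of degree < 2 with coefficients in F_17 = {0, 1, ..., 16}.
a · b ≡ 2x + 6 (mod f(x))

Multiply in F_17[x]: a(x)·b(x) = (11x)·(5x + 14) = 4x^2 + x. This has degree ≥ 2, so divide by f(x) over F_17: 4x^2 + x = (4)·(x^2 + 4x + 7) + (2x + 6). Hence a·b ≡ 2x + 6 (mod f). (F_17[x]/(f) is a field with 17^2 = 289 elements since f is irreducible of degree 2.)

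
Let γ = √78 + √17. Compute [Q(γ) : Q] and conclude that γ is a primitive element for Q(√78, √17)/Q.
[Q(γ) : Q] = 4 (equivalently, Q(γ) = Q(√78, √17))

Obviously Q(γ) ⊆ Q(√78, √17), and [Q(√78, √17):Q] = 4 (since 78, 17 are distinct squarefree integers > 1 with 1326 not a perfect square). To show equality we compute the minimal polynomial of γ. From γ = √78 + √17: γ^2 = 78 + 2√(1326) + 17 = 95 + 2√(1326), so γ^2 - 95 = 2√(1326); squaring, (γ^2 - 95)^2 = 4·1326, i.e. γ^4 - 190γ^2 + 9025 - 5304 = 0, i.e. γ^4 - 190γ^2 + 3721 = 0. So γ is a root of x^4 - 190x^2 + 3721. This polynomial is irreducible over Q: it has no rational root (each ±√78 ± √17 is irrational), and any factorization into two quadratics over Q would force √(1326) ∈ Q (pairing opposite roots) or √78, √17 ∈ Q (other pairings), all impossible. Hence [Q(γ):Q] = 4 = [Q(√78, √17):Q], so Q(γ) = Q(√78, √17).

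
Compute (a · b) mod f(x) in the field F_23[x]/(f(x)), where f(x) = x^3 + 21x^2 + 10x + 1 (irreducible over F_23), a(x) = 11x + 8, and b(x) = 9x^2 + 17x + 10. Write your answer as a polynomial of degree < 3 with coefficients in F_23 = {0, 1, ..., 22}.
a · b ≡ 20x^2 + 15x + 4 (mod f(x))

Multiply in F_23[x]: a(x)·b(x) = (11x + 8)·(9x^2 + 17x + 10) = 7x^3 + 6x^2 + 16x + 11. This has degree ≥ 3, so divide by f(x) over F_23: 7x^3 + 6x^2 + 16x + 11 = (7)·(x^3 + 21x^2 + 10x + 1) + (20x^2 + 15x + 4). Hence a·b ≡ 20x^2 + 15x + 4 (mod f). (F_23[x]/(f) is a field with 23^3 = 12167 elements since f is irreducible of degree 3.)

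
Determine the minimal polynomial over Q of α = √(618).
m_α(x) = x^2 - 618

α satisfies α^2 - 618 = 0, so x^2 - 618 annihilates α. Since d = 618 is squarefree and ≠ 1, it is not a perfect square in Q, so x^2 - 618 has no rational root and is therefore irreducible over Q (a degree-2 polynomial over a field is irreducible iff it has no root). Hence m_α(x) = x^2 - 618.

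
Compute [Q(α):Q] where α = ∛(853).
[Q(α):Q] = 3

The minimal polynomial of α is x^3 - 853, irreducible over Q since 853 is not a perfect cube (so x^3 - 853 has no rational root). Hence [Q(α):Q] = deg(m_α) = 3.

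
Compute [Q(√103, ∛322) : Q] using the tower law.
[Q(√103, ∛322) : Q] = 6

Let L = Q(√103, ∛322). Since Q(√103) ⊂ L and [Q(√103):Q] = 2, the tower law gives 2 | [L:Q]. Likewise Q(∛322) ⊂ L with [Q(∛322):Q] = 3 (because 322 is not a perfect cube), so 3 | [L:Q]. As gcd(2,3) = 1, [L:Q] is divisible by 6. Conversely L is generated over Q by √103 and ∛322, so [L:Q] ≤ 2·3 = 6. Therefore [Q(√103, ∛322) : Q] = 6.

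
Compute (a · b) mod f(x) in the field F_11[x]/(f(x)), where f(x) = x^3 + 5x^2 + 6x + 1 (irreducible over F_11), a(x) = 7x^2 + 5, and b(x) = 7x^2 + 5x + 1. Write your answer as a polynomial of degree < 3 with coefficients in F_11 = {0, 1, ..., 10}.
a · b ≡ 6x^2 + 4x + 6 (mod f(x))

Multiply in F_11[x]: a(x)·b(x) = (7x^2 + 5)·(7x^2 + 5x + 1) = 5x^4 + 2x^3 + 9x^2 + 3x + 5. This has degree ≥ 3, so divide by f(x) over F_11: 5x^4 + 2x^3 + 9x^2 + 3x + 5 = (5x + 10)·(x^3 + 5x^2 + 6x + 1) + (6x^2 + 4x + 6). Hence a·b ≡ 6x^2 + 4x + 6 (mod f). (F_11[x]/(f) is a field with 11^3 = 1331 elements since f is irreducible of degree 3.)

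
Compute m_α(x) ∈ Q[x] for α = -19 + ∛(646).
m_α(x) = x^3 + 57x^2 + 1083x + 6213

Set β = α + 19 = ∛(646), so β^3 = 646. Then (α + 19)^3 - 646 = 0, i.e. α is a root of g(x) = (x + 19)^3 - 646 = x^3 + 57x^2 + 1083x + 6213. Since g(x) = h(x + 19) where h(x) = x^3 - 646, and h is irreducible over Q (because 646 is not a perfect cube, so h has no rational root, and a monic cubic with no rational root is irreducible), g is also irreducible (irreducibility is preserved under the substitution x → x + 19). Hence m_α(x) = x^3 + 57x^2 + 1083x + 6213.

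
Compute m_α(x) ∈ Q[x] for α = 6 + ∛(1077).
m_α(x) = x^3 - 18x^2 + 108x - 1293

Set β = α - 6 = ∛(1077), so β^3 = 1077. Then (α - 6)^3 - 1077 = 0, i.e. α is a root of g(x) = (x - 6)^3 - 1077 = x^3 - 18x^2 + 108x - 1293. Since g(x) = h(x - 6) where h(x) = x^3 - 1077, and h is irreducible over Q (because 1077 is not a perfect cube, so h has no rational root, and a monic cubic with no rational root is irreducible), g is also irreducible (irreducibility is preserved under the substitution x → x - 6). Hence m_α(x) = x^3 - 18x^2 + 108x - 1293.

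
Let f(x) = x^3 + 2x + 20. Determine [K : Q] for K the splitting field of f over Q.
[K : Q] = 6

By the rational root test, any rational root of the monic integer polynomial f(x) = x^3 + 2x + 20 must be an integer dividing the constant term 20, i.e. one of ±{1, 2, 4, 5, 10, 20}. Evaluating: f(1) = 23, f(-1) = 17, f(2) = 32, f(-2) = 8, f(4) = 92, f(-4) = -52, f(5) = 155, f(-5) = -115, f(10) = 1040, f(-10) = -1000, f(20) = 8060, f(-20) = -8020; none is 0, so f has no rational root and is therefore irreducible over Q (a cubic with no linear factor over a field is irreducible). For an irreducible cubic, the Galois group is A_3 or S_3 according as the discriminant disc(f) = -4a^3 - 27b^2 = -4·(2)^3 - 27·(20)^2 = -10832 is or is not a square in Q. Here disc(f) = -10832 is not a perfect square in Q, so the Galois group of f over Q is not contained in A_3 and must be all of S_3. The splitting field has degree |S_3| = 6 over Q, so [K : Q] = 6.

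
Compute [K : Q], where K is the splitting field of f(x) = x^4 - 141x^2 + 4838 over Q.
[K : Q] = 4

Solving the quadratic in x^2: x^2 = (141 ± √(141^2 - 4·4838))/2 = (141 ± √529)/2 = (141 ± 23)/2, giving x^2 = 82 or x^2 = 59. So f(x) = (x^2 - 82)(x^2 - 59) and the roots of f are ±√82, ±√59. Hence the splitting field is K = Q(√82, √59). Since 82 and 59 are distinct squarefree integers > 1, their product 4838 is not a perfect square, so √59 ∉ Q(√82). By the tower law [K:Q] = [Q(√82,√59):Q(√82)] · [Q(√82):Q] = 2 · 2 = 4.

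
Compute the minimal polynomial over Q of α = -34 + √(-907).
m_α(x) = x^2 + 68x + 2063

From α + 34 = √(-907), squaring gives (α + 34)^2 = -907, i.e. α^2 + 68α + 1156 = -907, so α^2 + 68α + 2063 = 0. The discriminant of x^2 + 68x + 2063 is (68)^2 - 4·(2063) = 4624 - 8252 = -3628, and 4·(-907) is not a perfect square in Q since -907 is squarefree and ≠ 1. Hence x^2 + 68x + 2063 is irreducible over Q and is the minimal polynomial of α.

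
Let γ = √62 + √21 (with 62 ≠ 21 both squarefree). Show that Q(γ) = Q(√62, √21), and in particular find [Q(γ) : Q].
[Q(γ) : Q] = 4 (equivalently, Q(γ) = Q(√62, √21))

Obviously Q(γ) ⊆ Q(√62, √21), and [Q(√62, √21):Q] = 4 (since 62, 21 are distinct squarefree integers > 1 with 1302 not a perfect square). To show equality we compute the minimal polynomial of γ. From γ = √62 + √21: γ^2 = 62 + 2√(1302) + 21 = 83 + 2√(1302), so γ^2 - 83 = 2√(1302); squaring, (γ^2 - 83)^2 = 4·1302, i.e. γ^4 - 166γ^2 + 6889 - 5208 = 0, i.e. γ^4 - 166γ^2 + 1681 = 0. So γ is a root of x^4 - 166x^2 + 1681. This polynomial is irreducible over Q: it has no rational root (each ±√62 ± √21 is irrational), and any factorization into two quadratics over Q would force √(1302) ∈ Q (pairing opposite roots) or √62, √21 ∈ Q (other pairings), all impossible. Hence [Q(γ):Q] = 4 = [Q(√62, √21):Q], so Q(γ) = Q(√62, √21).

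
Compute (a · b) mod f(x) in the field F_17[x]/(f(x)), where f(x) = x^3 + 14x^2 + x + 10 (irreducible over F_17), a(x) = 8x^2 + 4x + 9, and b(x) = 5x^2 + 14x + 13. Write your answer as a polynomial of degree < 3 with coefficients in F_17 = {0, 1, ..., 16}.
a · b ≡ 3x^2 + 2x + 11 (mod f(x))

Multiply in F_17[x]: a(x)·b(x) = (8x^2 + 4x + 9)·(5x^2 + 14x + 13) = 6x^4 + 13x^3 + x^2 + 8x + 15. This has degree ≥ 3, so divide by f(x) over F_17: 6x^4 + 13x^3 + x^2 + 8x + 15 = (6x + 14)·(x^3 + 14x^2 + x + 10) + (3x^2 + 2x + 11). Hence a·b ≡ 3x^2 + 2x + 11 (mod f). (F_17[x]/(f) is a field with 17^3 = 4913 elements since f is irreducible of degree 3.)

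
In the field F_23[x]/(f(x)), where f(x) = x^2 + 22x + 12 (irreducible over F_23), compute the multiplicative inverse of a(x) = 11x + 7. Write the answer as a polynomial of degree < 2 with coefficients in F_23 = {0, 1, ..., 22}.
a(x)^(-1) ≡ 14x + 21 (mod f(x))

Since f is irreducible over F_23, F_23[x]/(f) is a field and a(x) ≠ 0 has an inverse. Apply the extended Euclidean algorithm to f(x) and a(x) in F_23[x]: f(x) = (21x + 20)·a(x) + (10). The last nonzero remainder is the constant 10 = gcd(f, a) in F_23. Back-substituting through the division chain expresses 10 = s(x)·a(x) + t(x)·f(x) with s(x) ≡ 2x + 3 (mod f), so (2x + 3)·a(x) ≡ 10 (mod f). Multiplying by 10^(-1) ≡ 7 in F_23 gives a(x)^(-1) ≡ 7·(2x + 3) ≡ 14x + 21 (mod f). Check: (11x + 7)·(14x + 21) = 16x^2 + 7x + 9 ≡ 1 (mod x^2 + 22x + 12).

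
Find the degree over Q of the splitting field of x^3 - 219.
[K : Q] = 6

The roots of x^3 - 219 are ∛219, ω∛219, ω^2∛219 where ω = e^(2πi/3) is a primitive cube root of unity, so K = Q(∛219, ω). Now [Q(∛219):Q] = 3 (since 219 is not a perfect cube, x^3 - 219 is irreducible) and [Q(ω):Q] = 2. Both 2 and 3 divide [K:Q], and [K:Q] ≤ 3·2 = 6, so [K:Q] = 6. (Equivalently: Q(∛219) ⊂ R but ω ∉ R, so [K : Q(∛219)] = 2.)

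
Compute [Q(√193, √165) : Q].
[Q(√193, √165) : Q] = 4

[Q(√193):Q] = 2 (min poly x^2 - 193, irreducible since 193 is squarefree > 1). For the top step, suppose √165 ∈ Q(√193), say √165 = c + d√193 with c, d ∈ Q. Squaring: 165 = c^2 + 193d^2 + 2cd√193. Since √193 ∉ Q this forces 2cd = 0. If d = 0 then √165 = c ∈ Q, contradicting 165 squarefree > 1. If c = 0 then 165 = 193d^2, so 193·165 = (193d)^2 is a perfect square in Q — but 193·165 = 31845 is not a perfect square (since 193 and 165 are distinct squarefree integers). Contradiction. Hence √165 ∉ Q(√193), so x^2 - 165 stays irreducible over Q(√193) and [Q(√193, √165) : Q(√193)] = 2. By the tower law, [Q(√193, √165) : Q] = 2 · 2 = 4.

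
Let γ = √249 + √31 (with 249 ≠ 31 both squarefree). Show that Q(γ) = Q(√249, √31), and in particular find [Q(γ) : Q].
[Q(γ) : Q] = 4 (equivalently, Q(γ) = Q(√249, √31))

Obviously Q(γ) ⊆ Q(√249, √31), and [Q(√249, √31):Q] = 4 (since 249, 31 are distinct squarefree integers > 1 with 7719 not a perfect square). To show equality we compute the minimal polynomial of γ. From γ = √249 + √31: γ^2 = 249 + 2√(7719) + 31 = 280 + 2√(7719), so γ^2 - 280 = 2√(7719); squaring, (γ^2 - 280)^2 = 4·7719, i.e. γ^4 - 560γ^2 + 78400 - 30876 = 0, i.e. γ^4 - 560γ^2 + 47524 = 0. So γ is a root of x^4 - 560x^2 + 47524. This polynomial is irreducible over Q: it has no rational root (each ±√249 ± √31 is irrational), and any factorization into two quadratics over Q would force √(7719) ∈ Q (pairing opposite roots) or √249, √31 ∈ Q (other pairings), all impossible. Hence [Q(γ):Q] = 4 = [Q(√249, √31):Q], so Q(γ) = Q(√249, √31).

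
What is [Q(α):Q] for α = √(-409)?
[Q(α):Q] = 2

[Q(α):Q] equals the degree of the minimal polynomial of α. Here α^2 = -409 and x^2 + 409 is irreducible (d = -409 is squarefree, ≠ 1, hence not a square), so deg(m_α) = 2. Thus [Q(α):Q] = 2.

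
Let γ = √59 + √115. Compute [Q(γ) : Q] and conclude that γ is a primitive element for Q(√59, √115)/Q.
[Q(γ) : Q] = 4 (equivalently, Q(γ) = Q(√59, √115))

Obviously Q(γ) ⊆ Q(√59, √115), and [Q(√59, √115):Q] = 4 (since 59, 115 are distinct squarefree integers > 1 with 6785 not a perfect square). To show equality we compute the minimal polynomial of γ. From γ = √59 + √115: γ^2 = 59 + 2√(6785) + 115 = 174 + 2√(6785), so γ^2 - 174 = 2√(6785); squaring, (γ^2 - 174)^2 = 4·6785, i.e. γ^4 - 348γ^2 + 30276 - 27140 = 0, i.e. γ^4 - 348γ^2 + 3136 = 0. So γ is a root of x^4 - 348x^2 + 3136. This polynomial is irreducible over Q: it has no rational root (each ±√59 ± √115 is irrational), and any factorization into two quadratics over Q would force √(6785) ∈ Q (pairing opposite roots) or √59, √115 ∈ Q (other pairings), all impossible. Hence [Q(γ):Q] = 4 = [Q(√59, √115):Q], so Q(γ) = Q(√59, √115).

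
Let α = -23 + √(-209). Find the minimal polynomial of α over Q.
m_α(x) = x^2 + 46x + 738

From α + 23 = √(-209), squaring gives (α + 23)^2 = -209, i.e. α^2 + 46α + 529 = -209, so α^2 + 46α + 738 = 0. The discriminant of x^2 + 46x + 738 is (46)^2 - 4·(738) = 2116 - 2952 = -836, and 4·(-209) is not a perfect square in Q since -209 is squarefree and ≠ 1. Hence x^2 + 46x + 738 is irreducible over Q and is the minimal polynomial of α.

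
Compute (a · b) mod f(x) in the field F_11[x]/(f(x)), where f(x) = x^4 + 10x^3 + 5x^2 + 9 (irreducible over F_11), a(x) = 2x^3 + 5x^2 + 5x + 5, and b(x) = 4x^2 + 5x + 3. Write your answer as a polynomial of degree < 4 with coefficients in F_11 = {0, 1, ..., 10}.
a · b ≡ 5x^3 + 2x^2 + x + 3 (mod f(x))

Multiply in F_11[x]: a(x)·b(x) = (2x^3 + 5x^2 + 5x + 5)·(4x^2 + 5x + 3) = 8x^5 + 8x^4 + 7x^3 + 5x^2 + 7x + 4. This has degree ≥ 4, so divide by f(x) over F_11: 8x^5 + 8x^4 + 7x^3 + 5x^2 + 7x + 4 = (8x + 5)·(x^4 + 10x^3 + 5x^2 + 9) + (5x^3 + 2x^2 + x + 3). Hence a·b ≡ 5x^3 + 2x^2 + x + 3 (mod f). (F_11[x]/(f) is a field with 11^4 = 14641 elements since f is irreducible of degree 4.)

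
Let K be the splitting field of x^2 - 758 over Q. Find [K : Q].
[K : Q] = 2

f(x) = x^2 - 758 factors as (x - √758)(x + √758). The splitting field is K = Q(√758). Since 758 is squarefree and > 1, it is not a perfect square, so x^2 - 758 is irreducible over Q and [Q(√758) : Q] = 2. Hence [K : Q] = 2.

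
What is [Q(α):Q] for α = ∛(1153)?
[Q(α):Q] = 3

The minimal polynomial of α is x^3 - 1153, irreducible over Q since 1153 is not a perfect cube (so x^3 - 1153 has no rational root). Hence [Q(α):Q] = deg(m_α) = 3.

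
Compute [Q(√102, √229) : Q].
[Q(√102, √229) : Q] = 4

[Q(√102):Q] = 2 (min poly x^2 - 102, irreducible since 102 is squarefree > 1). For the top step, suppose √229 ∈ Q(√102), say √229 = c + d√102 with c, d ∈ Q. Squaring: 229 = c^2 + 102d^2 + 2cd√102. Since √102 ∉ Q this forces 2cd = 0. If d = 0 then √229 = c ∈ Q, contradicting 229 squarefree > 1. If c = 0 then 229 = 102d^2, so 102·229 = (102d)^2 is a perfect square in Q — but 102·229 = 23358 is not a perfect square (since 102 and 229 are distinct squarefree integers). Contradiction. Hence √229 ∉ Q(√102), so x^2 - 229 stays irreducible over Q(√102) and [Q(√102, √229) : Q(√102)] = 2. By the tower law, [Q(√102, √229) : Q] = 2 · 2 = 4.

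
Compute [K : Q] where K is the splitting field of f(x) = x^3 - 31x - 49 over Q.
[K : Q] = 6

By the rational root test, any rational root of the monic integer polynomial f(x) = x^3 - 31x - 49 must be an integer dividing the constant term -49, i.e. one of ±{1, 7, 49}. Evaluating: f(1) = -79, f(-1) = -19, f(7) = 77, f(-7) = -175, f(49) = 116081, f(-49) = -116179; none is 0, so f has no rational root and is therefore irreducible over Q (a cubic with no linear factor over a field is irreducible). For an irreducible cubic, the Galois group is A_3 or S_3 according as the discriminant disc(f) = -4a^3 - 27b^2 = -4·(-31)^3 - 27·(-49)^2 = 54337 is or is not a square in Q. Here disc(f) = 54337 is not a perfect square in Q, so the Galois group of f over Q is not contained in A_3 and must be all of S_3. The splitting field has degree |S_3| = 6 over Q, so [K : Q] = 6.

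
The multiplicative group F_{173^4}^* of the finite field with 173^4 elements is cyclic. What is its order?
|F_{173^4}^*| = 895745040

F_{173^4} has 173^4 = 895745041 elements; its multiplicative group consists of all nonzero elements, so |F_{173^4}^*| = 895745041 - 1 = 895745040. (It is cyclic since any finite subgroup of the multiplicative group of a field is cyclic.)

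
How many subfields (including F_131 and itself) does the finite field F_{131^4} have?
F_{131^4} has 3 subfields

The subfields of F_{p^n} are exactly the fields F_{p^d} for d | n (each is the fixed field of the unique index-d subgroup of Gal(F_{p^n}/F_p) ≅ Z/nZ). The divisors of n = 4 are {1, 2, 4}, giving 3 subfields: F_{131^1}, F_{131^2}, F_{131^4}.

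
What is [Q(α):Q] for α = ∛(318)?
[Q(α):Q] = 3

The minimal polynomial of α is x^3 - 318, irreducible over Q since 318 is not a perfect cube (so x^3 - 318 has no rational root). Hence [Q(α):Q] = deg(m_α) = 3.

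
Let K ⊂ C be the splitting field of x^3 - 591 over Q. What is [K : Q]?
[K : Q] = 6

The roots of x^3 - 591 are ∛591, ω∛591, ω^2∛591 where ω = e^(2πi/3) is a primitive cube root of unity, so K = Q(∛591, ω). Now [Q(∛591):Q] = 3 (since 591 is not a perfect cube, x^3 - 591 is irreducible) and [Q(ω):Q] = 2. Both 2 and 3 divide [K:Q], and [K:Q] ≤ 3·2 = 6, so [K:Q] = 6. (Equivalently: Q(∛591) ⊂ R but ω ∉ R, so [K : Q(∛591)] = 2.)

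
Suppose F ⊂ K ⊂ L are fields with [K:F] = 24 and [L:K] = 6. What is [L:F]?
[L:F] = 144

The tower law says that for any tower of field extensions F ⊂ K ⊂ L with finite degrees, [L:F] = [L:K] · [K:F]. Here this gives [L:F] = 6 · 24 = 144.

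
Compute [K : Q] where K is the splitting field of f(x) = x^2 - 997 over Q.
[K : Q] = 2

f(x) = x^2 - 997 factors as (x - √997)(x + √997). The splitting field is K = Q(√997). Since 997 is squarefree and > 1, it is not a perfect square, so x^2 - 997 is irreducible over Q and [Q(√997) : Q] = 2. Hence [K : Q] = 2.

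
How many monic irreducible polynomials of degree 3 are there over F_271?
There are 6634080 monic irreducible polynomials of degree 3 over F_271

Each element of F_{271^3} that lies in no proper subfield is a root of exactly one monic irreducible of degree 3 over F_271, and each such polynomial has 3 distinct roots in F_{271^3}. By Möbius inversion the count is N_271(3) = (1/3) Σ_{d|3} μ(3/d) · 271^d = (1/3)(μ(3)·271^1 + μ(1)·271^3) = 19902240/3 = 6634080.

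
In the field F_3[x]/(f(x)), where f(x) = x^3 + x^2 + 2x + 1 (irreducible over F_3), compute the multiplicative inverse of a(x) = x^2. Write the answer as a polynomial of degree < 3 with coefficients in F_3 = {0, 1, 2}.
a(x)^(-1) ≡ 2x^2 + x (mod f(x))

Since f is irreducible over F_3, F_3[x]/(f) is a field and a(x) ≠ 0 has an inverse. Apply the extended Euclidean algorithm to f(x) and a(x) in F_3[x]: f(x) = (x + 1)·a(x) + (2x + 1);  a(x) = (2x + 2)·(2x + 1) + (1). The last nonzero remainder is the constant 1 = gcd(f, a) in F_3. Back-substituting through the division chain expresses 1 = s(x)·a(x) + t(x)·f(x) with s(x) ≡ 2x^2 + x (mod f), so a(x)^(-1) ≡ s(x) = 2x^2 + x (mod f). Check: (x^2)·(2x^2 + x) = 2x^4 + x^3 ≡ 1 (mod x^3 + x^2 + 2x + 1).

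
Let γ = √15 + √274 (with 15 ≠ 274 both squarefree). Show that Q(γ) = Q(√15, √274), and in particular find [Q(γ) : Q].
[Q(γ) : Q] = 4 (equivalently, Q(γ) = Q(√15, √274))

Obviously Q(γ) ⊆ Q(√15, √274), and [Q(√15, √274):Q] = 4 (since 15, 274 are distinct squarefree integers > 1 with 4110 not a perfect square). To show equality we compute the minimal polynomial of γ. From γ = √15 + √274: γ^2 = 15 + 2√(4110) + 274 = 289 + 2√(4110), so γ^2 - 289 = 2√(4110); squaring, (γ^2 - 289)^2 = 4·4110, i.e. γ^4 - 578γ^2 + 83521 - 16440 = 0, i.e. γ^4 - 578γ^2 + 67081 = 0. So γ is a root of x^4 - 578x^2 + 67081. This polynomial is irreducible over Q: it has no rational root (each ±√15 ± √274 is irrational), and any factorization into two quadratics over Q would force √(4110) ∈ Q (pairing opposite roots) or √15, √274 ∈ Q (other pairings), all impossible. Hence [Q(γ):Q] = 4 = [Q(√15, √274):Q], so Q(γ) = Q(√15, √274).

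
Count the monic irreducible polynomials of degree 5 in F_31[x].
There are 5725824 monic irreducible polynomials of degree 5 over F_31

Each element of F_{31^5} that lies in no proper subfield is a root of exactly one monic irreducible of degree 5 over F_31, and each such polynomial has 5 distinct roots in F_{31^5}. By Möbius inversion the count is N_31(5) = (1/5) Σ_{d|5} μ(5/d) · 31^d = (1/5)(μ(5)·31^1 + μ(1)·31^5) = 28629120/5 = 5725824.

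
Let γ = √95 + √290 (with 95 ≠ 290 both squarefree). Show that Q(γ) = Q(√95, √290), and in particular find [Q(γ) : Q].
[Q(γ) : Q] = 4 (equivalently, Q(γ) = Q(√95, √290))

Obviously Q(γ) ⊆ Q(√95, √290), and [Q(√95, √290):Q] = 4 (since 95, 290 are distinct squarefree integers > 1 with 27550 not a perfect square). To show equality we compute the minimal polynomial of γ. From γ = √95 + √290: γ^2 = 95 + 2√(27550) + 290 = 385 + 2√(27550), so γ^2 - 385 = 2√(27550); squaring, (γ^2 - 385)^2 = 4·27550, i.e. γ^4 - 770γ^2 + 148225 - 110200 = 0, i.e. γ^4 - 770γ^2 + 38025 = 0. So γ is a root of x^4 - 770x^2 + 38025. This polynomial is irreducible over Q: it has no rational root (each ±√95 ± √290 is irrational), and any factorization into two quadratics over Q would force √(27550) ∈ Q (pairing opposite roots) or √95, √290 ∈ Q (other pairings), all impossible. Hence [Q(γ):Q] = 4 = [Q(√95, √290):Q], so Q(γ) = Q(√95, √290).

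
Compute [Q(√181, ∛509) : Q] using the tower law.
[Q(√181, ∛509) : Q] = 6

Let L = Q(√181, ∛509). Since Q(√181) ⊂ L and [Q(√181):Q] = 2, the tower law gives 2 | [L:Q]. Likewise Q(∛509) ⊂ L with [Q(∛509):Q] = 3 (because 509 is not a perfect cube), so 3 | [L:Q]. As gcd(2,3) = 1, [L:Q] is divisible by 6. Conversely L is generated over Q by √181 and ∛509, so [L:Q] ≤ 2·3 = 6. Therefore [Q(√181, ∛509) : Q] = 6.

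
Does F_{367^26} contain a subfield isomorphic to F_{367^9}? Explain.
No: F_{367^9} is not a subfield of F_{367^26}

F_{p^m} embeds in F_{p^n} iff m | n. Here 9 ∤ 26 (since 26 = 2·9 + 8 with remainder 8 ≠ 0), so F_{367^9} is not a subfield of F_{367^26}. Equivalently: if it were, the tower law would give 9 = [F_{367^9}:F_367] dividing [F_{367^26}:F_367] = 26, contradiction.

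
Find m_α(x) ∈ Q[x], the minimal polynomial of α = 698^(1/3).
m_α(x) = x^3 - 698

α satisfies α^3 = 698, so x^3 - 698 annihilates α. By the rational root test, a rational root p/q (in lowest terms) of x^3 - 698 would satisfy p^3 = 698 q^3, forcing q = 1 and p^3 = 698; but 698 is not a perfect cube, contradiction. A monic cubic over Q with no rational root is irreducible (any nontrivial factorization would include a linear factor). Hence x^3 - 698 is the minimal polynomial of α, and in particular [Q(α):Q] = 3.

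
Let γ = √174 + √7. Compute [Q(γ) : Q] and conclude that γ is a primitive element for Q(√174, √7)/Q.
[Q(γ) : Q] = 4 (equivalently, Q(γ) = Q(√174, √7))

Obviously Q(γ) ⊆ Q(√174, √7), and [Q(√174, √7):Q] = 4 (since 174, 7 are distinct squarefree integers > 1 with 1218 not a perfect square). To show equality we compute the minimal polynomial of γ. From γ = √174 + √7: γ^2 = 174 + 2√(1218) + 7 = 181 + 2√(1218), so γ^2 - 181 = 2√(1218); squaring, (γ^2 - 181)^2 = 4·1218, i.e. γ^4 - 362γ^2 + 32761 - 4872 = 0, i.e. γ^4 - 362γ^2 + 27889 = 0. So γ is a root of x^4 - 362x^2 + 27889. This polynomial is irreducible over Q: it has no rational root (each ±√174 ± √7 is irrational), and any factorization into two quadratics over Q would force √(1218) ∈ Q (pairing opposite roots) or √174, √7 ∈ Q (other pairings), all impossible. Hence [Q(γ):Q] = 4 = [Q(√174, √7):Q], so Q(γ) = Q(√174, √7).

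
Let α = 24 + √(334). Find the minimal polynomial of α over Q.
m_α(x) = x^2 - 48x + 242

From α - 24 = √(334), squaring gives (α - 24)^2 = 334, i.e. α^2 - 48α + 576 = 334, so α^2 - 48α + 242 = 0. The discriminant of x^2 - 48x + 242 is (-48)^2 - 4·(242) = 2304 - 968 = 1336, and 4·(334) is not a perfect square in Q since 334 is squarefree and ≠ 1. Hence x^2 - 48x + 242 is irreducible over Q and is the minimal polynomial of α.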